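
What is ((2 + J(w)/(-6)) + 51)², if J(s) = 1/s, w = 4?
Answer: 1615441/576 ≈ 2804.6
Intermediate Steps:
((2 + J(w)/(-6)) + 51)² = ((2 + 1/(-6*4)) + 51)² = ((2 - ⅙*¼) + 51)² = ((2 - 1/24) + 51)² = (47/24 + 51)² = (1271/24)² = 1615441/576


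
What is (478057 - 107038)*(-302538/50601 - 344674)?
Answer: -2156999543310876/16867 ≈ -1.2788e+11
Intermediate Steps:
(478057 - 107038)*(-302538/50601 - 344674) = 371019*(-302538*1/50601 - 344674) = 371019*(-100846/16867 - 344674) = 371019*(-5813717204/16867) = -2156999543310876/16867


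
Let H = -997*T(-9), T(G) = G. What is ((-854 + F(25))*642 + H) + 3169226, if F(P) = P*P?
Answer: 3031181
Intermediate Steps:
F(P) = P²
H = 8973 (H = -997*(-9) = 8973)
((-854 + F(25))*642 + H) + 3169226 = ((-854 + 25²)*642 + 8973) + 3169226 = ((-854 + 625)*642 + 8973) + 3169226 = (-229*642 + 8973) + 3169226 = (-147018 + 8973) + 3169226 = -138045 + 3169226 = 3031181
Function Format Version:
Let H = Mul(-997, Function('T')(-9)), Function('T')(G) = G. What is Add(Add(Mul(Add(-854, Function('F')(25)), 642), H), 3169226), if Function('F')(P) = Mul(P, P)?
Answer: 3031181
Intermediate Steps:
Function('F')(P) = Pow(P, 2)
H = 8973 (H = Mul(-997, -9) = 8973)
Add(Add(Mul(Add(-854, Function('F')(25)), 642), H), 3169226) = Add(Add(Mul(Add(-854, Pow(25, 2)), 642), 8973), 3169226) = Add(Add(Mul(Add(-854, 625), 642), 8973), 3169226) = Add(Add(Mul(-229, 642), 8973), 3169226) = Add(Add(-147018, 8973), 3169226) = Add(-138045, 3169226) = 3031181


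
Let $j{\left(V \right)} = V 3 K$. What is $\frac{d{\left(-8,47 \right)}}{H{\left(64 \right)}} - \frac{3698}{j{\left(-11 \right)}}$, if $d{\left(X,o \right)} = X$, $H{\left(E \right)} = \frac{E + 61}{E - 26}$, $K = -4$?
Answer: $- \frac{251189}{8250} \approx -30.447$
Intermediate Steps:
$H{\left(E \right)} = \frac{61 + E}{-26 + E}$
$j{\left(V \right)} = - 12 V$ ($j{\left(V \right)} = V 3 \left(-4\right) = 3 V \left(-4\right) = - 12 V$)
$\frac{d{\left(-8,47 \right)}}{H{\left(64 \right)}} - \frac{3698}{j{\left(-11 \right)}} = - \frac{8}{\frac{1}{-26 + 64} \left(61 + 64\right)} - \frac{3698}{\left(-12\right) \left(-11\right)} = - \frac{8}{\frac{1}{38} \cdot 125} - \frac{3698}{132} = - \frac{8}{\frac{1}{38} \cdot 125} - \frac{1849}{66} = - \frac{8}{\frac{125}{38}} - \frac{1849}{66} = \left(-8\right) \frac{38}{125} - \frac{1849}{66} = - \frac{304}{125} - \frac{1849}{66} = - \frac{251189}{8250}$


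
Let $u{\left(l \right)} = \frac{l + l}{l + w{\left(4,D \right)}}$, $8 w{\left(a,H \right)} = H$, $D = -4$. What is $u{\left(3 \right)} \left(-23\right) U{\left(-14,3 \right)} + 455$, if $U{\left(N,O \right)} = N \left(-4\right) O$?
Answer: $- \frac{44093}{5} \approx -8818.6$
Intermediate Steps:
$w{\left(a,H \right)} = \frac{H}{8}$
$U{\left(N,O \right)} = - 4 N O$
$u{\left(l \right)} = \frac{2 l}{- \frac{1}{2} + l}$ ($u{\left(l \right)} = \frac{l + l}{l + \frac{1}{8} \left(-4\right)} = \frac{2 l}{l - \frac{1}{2}} = \frac{2 l}{- \frac{1}{2} + l}$)
$u{\left(3 \right)} \left(-23\right) U{\left(-14,3 \right)} + 455 = 4 \cdot 3 \frac{1}{-1 + 2 \cdot 3} \left(-23\right) \left(\left(-4\right) \left(-14\right) 3\right) + 455 = 4 \cdot 3 \frac{1}{-1 + 6} \left(-23\right) 168 + 455 = 4 \cdot 3 \cdot \frac{1}{5} \left(-23\right) 168 + 455 = \frac{12}{5} \left(-23\right) 168 + 455 = \left(- \frac{276}{5}\right) 168 + 455 = - \frac{46368}{5} + 455 = - \frac{44093}{5}$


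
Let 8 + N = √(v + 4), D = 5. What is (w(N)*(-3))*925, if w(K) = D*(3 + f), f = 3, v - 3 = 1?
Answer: -83250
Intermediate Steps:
v = 4 (v = 3 + 1 = 4)
N = -8 + 2*√2 (N = -8 + √(4 + 4) = -8 + √8 = -8 + 2*√2 ≈ -5.1716)
w(K) = 30 (w(K) = 5*(3 + 3) = 5*6 = 30)
(w(N)*(-3))*925 = (30*(-3))*925 = -90*925 = -83250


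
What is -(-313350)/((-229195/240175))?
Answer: -15051767250/45839 ≈ -3.2836e+5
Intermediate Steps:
-(-313350)/((-229195/240175)) = -(-313350)/((-229195*1/240175)) = -(-313350)/(-45839/48035) = -(-313350)*(-48035)/45839 = -5*3010353450/45839 = -15051767250/45839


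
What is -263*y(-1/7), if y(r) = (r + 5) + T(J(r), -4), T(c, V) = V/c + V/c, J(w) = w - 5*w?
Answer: 16832/7 ≈ 2404.6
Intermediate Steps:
J(w) = -4*w
T(c, V) = 2*V/c
y(r) = 5 + r + 2/r (y(r) = (r + 5) + 2*(-4)/(-4*r) = (5 + r) + 2*(-4)*(-1/(4*r)) = (5 + r) + 2/r = 5 + r + 2/r)
-263*y(-1/7) = -263*(5 - 1/7 + 2/((-1/7))) = -263*(5 - 1*1/7 + 2/((-1*1/7))) = -263*(5 - 1/7 + 2/(-1/7)) = -263*(5 - 1/7 + 2*(-7)) = -263*(5 - 1/7 - 14) = -263*(-64/7) = 16832/7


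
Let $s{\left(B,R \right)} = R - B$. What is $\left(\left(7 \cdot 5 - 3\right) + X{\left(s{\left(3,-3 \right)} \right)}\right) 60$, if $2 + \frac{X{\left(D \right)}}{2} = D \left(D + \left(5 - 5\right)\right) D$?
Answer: $-24240$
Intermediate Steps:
$X{\left(D \right)} = -4 + 2 D^{3}$ ($X{\left(D \right)} = -4 + 2 D \left(D + \left(5 - 5\right)\right) D = -4 + 2 D \left(D + 0\right) D = -4 + 2 D D D = -4 + 2 D^{2} D = -4 + 2 D^{3}$)
$\left(\left(7 \cdot 5 - 3\right) + X{\left(s{\left(3,-3 \right)} \right)}\right) 60 = \left(\left(7 \cdot 5 - 3\right) + \left(-4 + 2 \left(-3 - 3\right)^{3}\right)\right) 60 = \left(\left(35 - 3\right) + \left(-4 + 2 \left(-3 - 3\right)^{3}\right)\right) 60 = \left(32 + \left(-4 + 2 \left(-6\right)^{3}\right)\right) 60 = \left(32 + \left(-4 + 2 \left(-216\right)\right)\right) 60 = \left(32 - 436\right) 60 = \left(-404\right) 60 = -24240$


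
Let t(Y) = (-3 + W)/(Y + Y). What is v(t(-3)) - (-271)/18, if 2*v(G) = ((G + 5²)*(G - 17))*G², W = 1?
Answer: -1361/162 ≈ -8.4012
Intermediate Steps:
t(Y) = -1/Y (t(Y) = (-3 + 1)/(Y + Y) = -2*1/(2*Y) = -1/Y)
v(G) = G²*(-17 + G)*(25 + G)/2 (v(G) = (((G + 5²)*(G - 17))*G²)/2 = (((G + 25)*(-17 + G))*G²)/2 = (((25 + G)*(-17 + G))*G²)/2 = (((-17 + G)*(25 + G))*G²)/2 = (G²*(-17 + G)*(25 + G))/2 = G²*(-17 + G)*(25 + G)/2)
v(t(-3)) - (-271)/18 = (-1/(-3))²*(-425 + (-1/(-3))² + 8*(-1/(-3)))/2 - (-271)/18 = (-1*(-⅓))²*(-425 + (-1*(-⅓))² + 8*(-1*(-⅓)))/2 - (-271)/18 = (⅓)²*(-425 + (⅓)² + 8*(⅓))/2 - 1*(-271/18) = (½)*(⅑)*(-425 + ⅑ + 8/3) + 271/18 = (½)*(⅑)*(-3800/9) + 271/18 = -1900/81 + 271/18 = -1361/162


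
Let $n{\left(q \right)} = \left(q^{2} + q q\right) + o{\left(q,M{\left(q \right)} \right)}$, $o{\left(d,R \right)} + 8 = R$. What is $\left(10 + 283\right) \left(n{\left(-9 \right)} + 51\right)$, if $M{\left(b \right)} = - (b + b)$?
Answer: $65339$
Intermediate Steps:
$M{\left(b \right)} = - 2 b$
$o{\left(d,R \right)} = -8 + R$
$n{\left(q \right)} = -8 - 2 q + 2 q^{2}$ ($n{\left(q \right)} = \left(q^{2} + q q\right) - \left(8 + 2 q\right) = \left(q^{2} + q^{2}\right) - \left(8 + 2 q\right) = 2 q^{2} - \left(8 + 2 q\right) = -8 - 2 q + 2 q^{2}$)
$\left(10 + 283\right) \left(n{\left(-9 \right)} + 51\right) = \left(10 + 283\right) \left(\left(-8 - -18 + 2 \left(-9\right)^{2}\right) + 51\right) = 293 \left(\left(-8 + 18 + 2 \cdot 81\right) + 51\right) = 293 \left(\left(-8 + 18 + 162\right) + 51\right) = 293 \left(172 + 51\right) = 293 \cdot 223 = 65339$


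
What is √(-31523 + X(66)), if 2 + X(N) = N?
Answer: I*√31459 ≈ 177.37*I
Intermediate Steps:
X(N) = -2 + N
√(-31523 + X(66)) = √(-31523 + (-2 + 66)) = √(-31523 + 64) = √(-31459) = I*√31459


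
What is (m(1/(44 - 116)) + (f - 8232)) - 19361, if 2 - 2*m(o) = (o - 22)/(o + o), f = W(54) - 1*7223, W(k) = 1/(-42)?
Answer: -2957747/84 ≈ -35211.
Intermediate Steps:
W(k) = -1/42
f = -303367/42 (f = -1/42 - 1*7223 = -1/42 - 7223 = -303367/42 ≈ -7223.0)
m(o) = 1 - (-22 + o)/(4*o) (m(o) = 1 - (o - 22)/(2*(o + o)) = 1 - (-22 + o)/(2*(2*o)) = 1 - (-22 + o)*1/(2*o)/2 = 1 - (-22 + o)/(4*o))
(m(1/(44 - 116)) + (f - 8232)) - 19361 = ((22 + 3/(44 - 116))/(4*(1/(44 - 116))) + (-303367/42 - 8232)) - 19361 = ((22 + 3/(-72))/(4*(1/(-72))) - 649111/42) - 19361 = ((22 + 3*(-1/72))/(4*(-1/72)) - 649111/42) - 19361 = ((¼)*(-72)*(22 - 1/24) - 649111/42) - 19361 = ((¼)*(-72)*(527/24) - 649111/42) - 19361 = (-1581/4 - 649111/42) - 19361 = -1331423/84 - 19361 = -2957747/84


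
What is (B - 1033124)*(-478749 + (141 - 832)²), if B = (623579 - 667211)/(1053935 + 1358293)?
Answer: 263335142265856/201019 ≈ 1.3100e+9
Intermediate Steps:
B = -3636/201019 (B = -43632/2412228 = -43632*1/2412228 = -3636/201019 ≈ -0.018088)
(B - 1033124)*(-478749 + (141 - 832)²) = (-3636/201019 - 1033124)*(-478749 + (141 - 832)²) = -207677556992*(-478749 + (-691)²)/201019 = -207677556992*(-478749 + 477481)/201019 = -207677556992/201019*(-1268) = 263335142265856/201019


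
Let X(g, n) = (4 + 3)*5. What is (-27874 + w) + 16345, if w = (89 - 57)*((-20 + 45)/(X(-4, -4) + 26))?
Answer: -702469/61 ≈ -11516.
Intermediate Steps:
X(g, n) = 35 (X(g, n) = 7*5 = 35)
w = 800/61 (w = (89 - 57)*((-20 + 45)/(35 + 26)) = 32*(25/61) = 800/61 ≈ 13.115)
(-27874 + w) + 16345 = (-27874 + 800/61) + 16345 = -1699514/61 + 16345 = -702469/61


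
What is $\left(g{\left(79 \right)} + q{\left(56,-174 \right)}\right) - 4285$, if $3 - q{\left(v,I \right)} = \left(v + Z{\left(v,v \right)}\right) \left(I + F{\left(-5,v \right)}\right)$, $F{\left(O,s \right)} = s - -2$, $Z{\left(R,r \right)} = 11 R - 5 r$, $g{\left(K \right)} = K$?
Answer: $41269$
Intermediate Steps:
$Z{\left(R,r \right)} = - 5 r + 11 R$
$F{\left(O,s \right)} = 2 + s$ ($F{\left(O,s \right)} = s + 2 = 2 + s$)
$q{\left(v,I \right)} = 3 - 7 v \left(2 + I + v\right)$ ($q{\left(v,I \right)} = 3 - \left(v + \left(- 5 v + 11 v\right)\right) \left(I + \left(2 + v\right)\right) = 3 - \left(v + 6 v\right) \left(2 + I + v\right) = 3 - 7 v \left(2 + I + v\right)$)
$\left(g{\left(79 \right)} + q{\left(56,-174 \right)}\right) - 4285 = \left(79 - \left(-3 - 68208 + 392 \left(2 + 56\right)\right)\right) - 4285 = \left(79 + \left(3 + 68208 - 392 \cdot 58\right)\right) - 4285 = \left(79 + \left(3 + 68208 - 22736\right)\right) - 4285 = \left(79 + 45475\right) - 4285 = 45554 - 4285 = 41269$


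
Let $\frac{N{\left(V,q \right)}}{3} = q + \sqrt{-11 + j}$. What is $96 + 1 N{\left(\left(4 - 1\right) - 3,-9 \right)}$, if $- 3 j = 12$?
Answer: $69 + 3 i \sqrt{15} \approx 69.0 + 11.619 i$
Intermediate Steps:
$j = -4$ ($j = \left(- \frac{1}{3}\right) 12 = -4$)
$N{\left(V,q \right)} = 3 q + 3 i \sqrt{15}$ ($N{\left(V,q \right)} = 3 \left(q + \sqrt{-11 - 4}\right) = 3 \left(q + \sqrt{-15}\right) = 3 \left(q + i \sqrt{15}\right) = 3 q + 3 i \sqrt{15}$)
$96 + 1 N{\left(\left(4 - 1\right) - 3,-9 \right)} = 96 + 1 \left(3 \left(-9\right) + 3 i \sqrt{15}\right) = 96 + 1 \left(-27 + 3 i \sqrt{15}\right) = 96 - \left(27 - 3 i \sqrt{15}\right) = 69 + 3 i \sqrt{15}$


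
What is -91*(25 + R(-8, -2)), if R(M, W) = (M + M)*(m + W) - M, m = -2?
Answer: -8827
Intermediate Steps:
R(M, W) = -M + 2*M*(-2 + W) (R(M, W) = (M + M)*(-2 + W) - M = (2*M)*(-2 + W) - M = 2*M*(-2 + W) - M = -M + 2*M*(-2 + W))
-91*(25 + R(-8, -2)) = -91*(25 - 8*(-5 + 2*(-2))) = -91*(25 - 8*(-5 - 4)) = -91*(25 - 8*(-9)) = -91*(25 + 72) = -91*97 = -8827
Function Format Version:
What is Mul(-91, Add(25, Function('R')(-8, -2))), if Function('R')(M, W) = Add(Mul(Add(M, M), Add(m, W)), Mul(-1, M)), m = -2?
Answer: -8827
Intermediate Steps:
Function('R')(M, W) = Add(Mul(-1, M), Mul(2, M, Add(-2, W))) (Function('R')(M, W) = Add(Mul(Add(M, M), Add(-2, W)), Mul(-1, M)) = Add(Mul(Mul(2, M), Add(-2, W)), Mul(-1, M)) = Add(Mul(2, M, Add(-2, W)), Mul(-1, M)) = Add(Mul(-1, M), Mul(2, M, Add(-2, W))))
Mul(-91, Add(25, Function('R')(-8, -2))) = Mul(-91, Add(25, Mul(-8, Add(-5, Mul(2, -2))))) = Mul(-91, Add(25, Mul(-8, Add(-5, -4)))) = Mul(-91, Add(25, Mul(-8, -9))) = Mul(-91, Add(25, 72)) = Mul(-91, 97) = -8827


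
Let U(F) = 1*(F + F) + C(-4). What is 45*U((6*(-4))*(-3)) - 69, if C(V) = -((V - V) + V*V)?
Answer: 5691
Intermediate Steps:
C(V) = -V² (C(V) = -(0 + V²) = -V²)
U(F) = -16 + 2*F (U(F) = 1*(F + F) - 1*(-4)² = 1*(2*F) - 1*16 = 2*F - 16 = -16 + 2*F)
45*U((6*(-4))*(-3)) - 69 = 45*(-16 + 2*((6*(-4))*(-3))) - 69 = 45*(-16 + 2*(-24*(-3))) - 69 = 45*(-16 + 2*72) - 69 = 45*(-16 + 144) - 69 = 45*128 - 69 = 5760 - 69 = 5691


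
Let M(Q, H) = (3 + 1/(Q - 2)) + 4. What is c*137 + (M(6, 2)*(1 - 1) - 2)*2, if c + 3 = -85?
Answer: -12060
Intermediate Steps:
M(Q, H) = 7 + 1/(-2 + Q) (M(Q, H) = (3 + 1/(-2 + Q)) + 4 = 7 + 1/(-2 + Q))
c = -88 (c = -3 - 85 = -88)
c*137 + (M(6, 2)*(1 - 1) - 2)*2 = -88*137 + (((-13 + 7*6)/(-2 + 6))*(1 - 1) - 2)*2 = -12056 + (((-13 + 42)/4)*0 - 2)*2 = -12056 + (((¼)*29)*0 - 2)*2 = -12056 + ((29/4)*0 - 2)*2 = -12056 + (0 - 2)*2 = -12056 - 2*2 = -12056 - 4 = -12060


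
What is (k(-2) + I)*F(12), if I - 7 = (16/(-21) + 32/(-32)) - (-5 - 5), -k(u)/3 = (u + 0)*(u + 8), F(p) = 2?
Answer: 2152/21 ≈ 102.48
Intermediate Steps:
k(u) = -3*u*(8 + u) (k(u) = -3*(u + 0)*(u + 8) = -3*u*(8 + u))
I = 320/21 (I = 7 + ((16/(-21) + 32/(-32)) - (-5 - 5)) = 7 + ((16*(-1/21) + 32*(-1/32)) - (-10)) = 7 + ((-16/21 - 1) - 1*(-10)) = 7 + (-37/21 + 10) = 7 + 173/21 = 320/21 ≈ 15.238)
(k(-2) + I)*F(12) = (-3*(-2)*(8 - 2) + 320/21)*2 = (-3*(-2)*6 + 320/21)*2 = (36 + 320/21)*2 = (1076/21)*2 = 2152/21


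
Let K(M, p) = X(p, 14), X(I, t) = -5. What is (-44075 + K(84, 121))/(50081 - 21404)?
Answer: -44080/28677 ≈ -1.5371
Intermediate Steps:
K(M, p) = -5
(-44075 + K(84, 121))/(50081 - 21404) = (-44075 - 5)/(50081 - 21404) = -44080/28677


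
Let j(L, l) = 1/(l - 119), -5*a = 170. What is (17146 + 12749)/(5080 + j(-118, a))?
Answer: 4573935/777239 ≈ 5.8848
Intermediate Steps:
a = -34 (a = -⅕*170 = -34)
j(L, l) = 1/(-119 + l)
(17146 + 12749)/(5080 + j(-118, a)) = (17146 + 12749)/(5080 + 1/(-119 - 34)) = 29895/(5080 + 1/(-153)) = 29895/(5080 - 1/153) = 29895/(777239/153) = 29895*(153/777239) = 4573935/777239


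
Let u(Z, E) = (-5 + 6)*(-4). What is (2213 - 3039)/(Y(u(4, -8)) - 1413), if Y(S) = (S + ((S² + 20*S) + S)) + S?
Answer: 826/1489 ≈ 0.55474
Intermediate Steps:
u(Z, E) = -4 (u(Z, E) = 1*(-4) = -4)
Y(S) = S² + 23*S (Y(S) = (S + (S² + 21*S)) + S = (S² + 22*S) + S = S² + 23*S)
(2213 - 3039)/(Y(u(4, -8)) - 1413) = (2213 - 3039)/(-4*(23 - 4) - 1413) = -826/(-4*19 - 1413) = -826/(-76 - 1413) = -826/(-1489) = -826*(-1/1489) = 826/1489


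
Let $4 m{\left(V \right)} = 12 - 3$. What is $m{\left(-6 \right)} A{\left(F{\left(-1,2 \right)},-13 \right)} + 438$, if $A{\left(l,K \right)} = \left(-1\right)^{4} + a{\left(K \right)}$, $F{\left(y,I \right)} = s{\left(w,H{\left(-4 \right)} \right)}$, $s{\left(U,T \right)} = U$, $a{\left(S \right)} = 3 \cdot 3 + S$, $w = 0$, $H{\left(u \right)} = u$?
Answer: $\frac{1725}{4} \approx 431.25$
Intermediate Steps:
$a{\left(S \right)} = 9 + S$
$F{\left(y,I \right)} = 0$
$A{\left(l,K \right)} = 10 + K$ ($A{\left(l,K \right)} = \left(-1\right)^{4} + \left(9 + K\right) = 1 + \left(9 + K\right) = 10 + K$)
$m{\left(V \right)} = \frac{9}{4}$ ($m{\left(V \right)} = \frac{12 - 3}{4} = \frac{1}{4} \cdot 9 = \frac{9}{4}$)
$m{\left(-6 \right)} A{\left(F{\left(-1,2 \right)},-13 \right)} + 438 = \frac{9 \left(10 - 13\right)}{4} + 438 = \frac{9}{4} \left(-3\right) + 438 = - \frac{27}{4} + 438 = \frac{1725}{4}$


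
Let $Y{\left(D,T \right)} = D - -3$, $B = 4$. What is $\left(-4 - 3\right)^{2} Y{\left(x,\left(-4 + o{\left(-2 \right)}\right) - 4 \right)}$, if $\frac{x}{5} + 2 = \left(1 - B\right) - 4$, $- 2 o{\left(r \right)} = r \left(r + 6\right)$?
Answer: $-2058$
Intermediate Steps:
$o{\left(r \right)} = - \frac{r \left(6 + r\right)}{2}$ ($o{\left(r \right)} = - \frac{r \left(r + 6\right)}{2} = - \frac{r \left(6 + r\right)}{2}$)
$x = -45$ ($x = -10 + 5 \left(\left(1 - 4\right) - 4\right) = -10 + 5 \left(-3 - 4\right) = -10 + 5 \left(-7\right) = -10 - 35 = -45$)
$Y{\left(D,T \right)} = 3 + D$ ($Y{\left(D,T \right)} = D + 3 = 3 + D$)
$\left(-4 - 3\right)^{2} Y{\left(x,\left(-4 + o{\left(-2 \right)}\right) - 4 \right)} = \left(-4 - 3\right)^{2} \left(3 - 45\right) = \left(-7\right)^{2} \left(-42\right) = 49 \left(-42\right) = -2058$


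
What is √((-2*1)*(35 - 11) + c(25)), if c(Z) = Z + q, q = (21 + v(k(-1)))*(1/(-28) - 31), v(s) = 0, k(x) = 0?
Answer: I*√2699/2 ≈ 25.976*I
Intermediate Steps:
q = -2607/4 (q = (21 + 0)*(1/(-28) - 31) = 21*(-1/28 - 31) = 21*(-869/28) = -2607/4 ≈ -651.75)
c(Z) = -2607/4 + Z (c(Z) = Z - 2607/4 = -2607/4 + Z)
√((-2*1)*(35 - 11) + c(25)) = √((-2*1)*(35 - 11) + (-2607/4 + 25)) = √(-2*24 - 2507/4) = √(-48 - 2507/4) = √(-2699/4) = I*√2699/2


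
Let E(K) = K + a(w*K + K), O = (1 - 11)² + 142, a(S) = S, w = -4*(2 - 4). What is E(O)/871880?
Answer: 121/43594 ≈ 0.0027756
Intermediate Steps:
w = 8 (w = -4*(-2) = 8)
O = 242 (O = (-10)² + 142 = 100 + 142 = 242)
E(K) = 10*K (E(K) = K + (8*K + K) = K + 9*K = 10*K)
E(O)/871880 = (10*242)/871880 = 2420*(1/871880) = 121/43594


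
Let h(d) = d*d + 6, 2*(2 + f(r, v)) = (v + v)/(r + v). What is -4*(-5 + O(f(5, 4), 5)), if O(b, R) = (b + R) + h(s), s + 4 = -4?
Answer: -2464/9 ≈ -273.78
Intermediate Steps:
s = -8 (s = -4 - 4 = -8)
f(r, v) = -2 + v/(r + v) (f(r, v) = -2 + ((v + v)/(r + v))/2 = -2 + ((2*v)/(r + v))/2 = -2 + (2*v/(r + v))/2 = -2 + v/(r + v))
h(d) = 6 + d² (h(d) = d² + 6 = 6 + d²)
O(b, R) = 70 + R + b (O(b, R) = (b + R) + (6 + (-8)²) = (R + b) + (6 + 64) = (R + b) + 70 = 70 + R + b)
-4*(-5 + O(f(5, 4), 5)) = -4*(-5 + (70 + 5 + (-1*4 - 2*5)/(5 + 4))) = -4*(-5 + (70 + 5 + (-4 - 10)/9)) = -4*(-5 + (70 + 5 + (⅑)*(-14))) = -4*(-5 + (70 + 5 - 14/9)) = -4*(-5 + 661/9) = -4*616/9 = -2464/9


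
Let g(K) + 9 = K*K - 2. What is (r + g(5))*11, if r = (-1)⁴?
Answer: 165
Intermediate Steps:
g(K) = -11 + K² (g(K) = -9 + (K*K - 2) = -9 + (K² - 2) = -9 + (-2 + K²) = -11 + K²)
r = 1
(r + g(5))*11 = (1 + (-11 + 5²))*11 = (1 + (-11 + 25))*11 = (1 + 14)*11 = 15*11 = 165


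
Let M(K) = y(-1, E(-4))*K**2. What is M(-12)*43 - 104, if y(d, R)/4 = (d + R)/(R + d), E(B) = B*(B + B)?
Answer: 24664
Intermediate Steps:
E(B) = 2*B**2 (E(B) = B*(2*B) = 2*B**2)
y(d, R) = 4 (y(d, R) = 4*((d + R)/(R + d)) = 4*((R + d)/(R + d)) = 4*1 = 4)
M(K) = 4*K**2
M(-12)*43 - 104 = (4*(-12)**2)*43 - 104 = (4*144)*43 - 104 = 576*43 - 104 = 24768 - 104 = 24664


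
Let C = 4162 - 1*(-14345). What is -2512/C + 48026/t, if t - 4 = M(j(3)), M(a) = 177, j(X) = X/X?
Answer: 888362510/3349767 ≈ 265.20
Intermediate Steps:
C = 18507 (C = 4162 + 14345 = 18507)
j(X) = 1
t = 181 (t = 4 + 177 = 181)
-2512/C + 48026/t = -2512/18507 + 48026/181 = 888362510/3349767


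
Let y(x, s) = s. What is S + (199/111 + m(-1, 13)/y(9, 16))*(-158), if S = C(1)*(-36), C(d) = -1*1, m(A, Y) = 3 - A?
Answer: -63661/222 ≈ -286.76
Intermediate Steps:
C(d) = -1
S = 36 (S = -1*(-36) = 36)
S + (199/111 + m(-1, 13)/y(9, 16))*(-158) = 36 + (199/111 + (3 - 1*(-1))/16)*(-158) = 36 + (199*(1/111) + (3 + 1)*(1/16))*(-158) = 36 + (199/111 + 4*(1/16))*(-158) = 36 + (199/111 + 1/4)*(-158) = 36 + (907/444)*(-158) = 36 - 71653/222 = -63661/222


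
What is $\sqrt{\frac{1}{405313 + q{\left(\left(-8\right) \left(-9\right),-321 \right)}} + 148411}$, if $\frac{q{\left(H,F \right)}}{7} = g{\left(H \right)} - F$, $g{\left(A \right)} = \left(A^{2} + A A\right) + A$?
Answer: $\frac{\sqrt{535705295437910}}{60080} \approx 385.24$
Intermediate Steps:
$g{\left(A \right)} = A + 2 A^{2}$ ($g{\left(A \right)} = \left(A^{2} + A^{2}\right) + A = 2 A^{2} + A = A + 2 A^{2}$)
$q{\left(H,F \right)} = - 7 F + 7 H \left(1 + 2 H\right)$ ($q{\left(H,F \right)} = 7 \left(H \left(1 + 2 H\right) - F\right) = 7 \left(- F + H \left(1 + 2 H\right)\right) = - 7 F + 7 H \left(1 + 2 H\right)$)
$\sqrt{\frac{1}{405313 + q{\left(\left(-8\right) \left(-9\right),-321 \right)}} + 148411} = \sqrt{\frac{1}{405313 - \left(-2247 - 7 \left(\left(-8\right) \left(-9\right)\right) \left(1 + 2 \left(\left(-8\right) \left(-9\right)\right)\right)\right)} + 148411} = \sqrt{\frac{1}{405313 + \left(2247 + 7 \cdot 72 \left(1 + 2 \cdot 72\right)\right)} + 148411} = \sqrt{\frac{1}{405313 + \left(2247 + 7 \cdot 72 \left(1 + 144\right)\right)} + 148411} = \sqrt{\frac{1}{405313 + \left(2247 + 7 \cdot 72 \cdot 145\right)} + 148411} = \sqrt{\frac{1}{405313 + \left(2247 + 73080\right)} + 148411} = \sqrt{\frac{1}{405313 + 75327} + 148411} = \sqrt{\frac{1}{480640} + 148411} = \sqrt{\frac{71332263041}{480640}} = \frac{\sqrt{535705295437910}}{60080}$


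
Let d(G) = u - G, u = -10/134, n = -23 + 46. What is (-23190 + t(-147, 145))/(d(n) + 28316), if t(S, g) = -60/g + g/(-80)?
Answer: -720999931/879570464 ≈ -0.81972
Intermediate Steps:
n = 23
u = -5/67 (u = -10*1/134 = -5/67 ≈ -0.074627)
t(S, g) = -60/g - g/80 (t(S, g) = -60/g + g*(-1/80) = -60/g - g/80)
d(G) = -5/67 - G
(-23190 + t(-147, 145))/(d(n) + 28316) = (-23190 + (-60/145 - 1/80*145))/((-5/67 - 1*23) + 28316) = (-23190 + (-60*1/145 - 29/16))/((-5/67 - 23) + 28316) = (-23190 + (-12/29 - 29/16))/(-1546/67 + 28316) = (-23190 - 1033/464)/(1895626/67) = -10761193/464*67/1895626 = -720999931/879570464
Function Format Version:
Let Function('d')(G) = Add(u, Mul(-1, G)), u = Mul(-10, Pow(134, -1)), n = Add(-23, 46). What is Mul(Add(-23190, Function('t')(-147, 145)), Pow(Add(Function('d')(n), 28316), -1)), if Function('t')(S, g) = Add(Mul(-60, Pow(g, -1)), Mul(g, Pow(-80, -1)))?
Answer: Rational(-720999931, 879570464) ≈ -0.81972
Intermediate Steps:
n = 23
u = Rational(-5, 67) (u = Mul(-10, Rational(1, 134)) = Rational(-5, 67) ≈ -0.074627)
Function('t')(S, g) = Add(Mul(-60, Pow(g, -1)), Mul(Rational(-1, 80), g)) (Function('t')(S, g) = Add(Mul(-60, Pow(g, -1)), Mul(g, Rational(-1, 80))) = Add(Mul(-60, Pow(g, -1)), Mul(Rational(-1, 80), g)))
Function('d')(G) = Add(Rational(-5, 67), Mul(-1, G))
Mul(Add(-23190, Function('t')(-147, 145)), Pow(Add(Function('d')(n), 28316), -1)) = Mul(Add(-23190, Add(Mul(-60, Pow(145, -1)), Mul(Rational(-1, 80), 145))), Pow(Add(Add(Rational(-5, 67), Mul(-1, 23)), 28316), -1)) = Mul(Add(-23190, Add(Mul(-60, Rational(1, 145)), Rational(-29, 16))), Pow(Add(Add(Rational(-5, 67), -23), 28316), -1)) = Mul(Add(-23190, Add(Rational(-12, 29), Rational(-29, 16))), Pow(Add(Rational(-1546, 67), 28316), -1)) = Mul(Add(-23190, Rational(-1033, 464)), Pow(Rational(1895626, 67), -1)) = Mul(Rational(-10761193, 464), Rational(67, 1895626)) = Rational(-720999931, 879570464)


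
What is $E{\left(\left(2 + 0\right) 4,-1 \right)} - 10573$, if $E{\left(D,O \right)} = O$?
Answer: $-10574$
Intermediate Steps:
$E{\left(\left(2 + 0\right) 4,-1 \right)} - 10573 = -1 - 10573 = -10574$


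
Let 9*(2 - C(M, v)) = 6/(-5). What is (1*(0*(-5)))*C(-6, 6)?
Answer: 0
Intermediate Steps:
C(M, v) = 32/15 (C(M, v) = 2 - 2/(3*(-5)) = 2 - 2*(-1)/(3*5) = 2 - ⅑*(-6/5) = 2 + 2/15 = 32/15)
(1*(0*(-5)))*C(-6, 6) = (1*(0*(-5)))*(32/15) = (1*0)*(32/15) = 0*(32/15) = 0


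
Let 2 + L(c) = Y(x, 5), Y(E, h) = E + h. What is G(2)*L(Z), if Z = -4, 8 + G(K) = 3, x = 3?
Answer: -30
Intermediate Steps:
G(K) = -5 (G(K) = -8 + 3 = -5)
L(c) = 6 (L(c) = -2 + (3 + 5) = -2 + 8 = 6)
G(2)*L(Z) = -5*6 = -30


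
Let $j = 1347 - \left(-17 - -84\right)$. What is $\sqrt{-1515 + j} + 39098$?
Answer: $39098 + i \sqrt{235} \approx 39098.0 + 15.33 i$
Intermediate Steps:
$j = 1280$ ($j = 1347 - \left(-17 + 84\right) = 1347 - 67 = 1280$)
$\sqrt{-1515 + j} + 39098 = \sqrt{-1515 + 1280} + 39098 = \sqrt{-235} + 39098 = i \sqrt{235} + 39098 = 39098 + i \sqrt{235}$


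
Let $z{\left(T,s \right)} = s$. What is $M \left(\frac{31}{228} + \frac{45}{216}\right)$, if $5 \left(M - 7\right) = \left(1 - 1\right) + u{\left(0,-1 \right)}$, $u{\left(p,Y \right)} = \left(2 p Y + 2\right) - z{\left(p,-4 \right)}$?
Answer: $\frac{6437}{2280} \approx 2.8232$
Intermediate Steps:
$u{\left(p,Y \right)} = 6 + 2 Y p$ ($u{\left(p,Y \right)} = \left(2 p Y + 2\right) - -4 = \left(2 Y p + 2\right) + 4 = \left(2 + 2 Y p\right) + 4 = 6 + 2 Y p$)
$M = \frac{41}{5}$ ($M = 7 + \frac{\left(1 - 1\right) + \left(6 + 2 \left(-1\right) 0\right)}{5} = 7 + \frac{0 + \left(6 + 0\right)}{5} = 7 + \frac{0 + 6}{5} = 7 + \frac{1}{5} \cdot 6 = 7 + \frac{6}{5} = \frac{41}{5} \approx 8.2$)
$M \left(\frac{31}{228} + \frac{45}{216}\right) = \frac{41 \left(\frac{31}{228} + \frac{45}{216}\right)}{5} = \frac{41 \left(31 \cdot \frac{1}{228} + 45 \cdot \frac{1}{216}\right)}{5} = \frac{41 \left(\frac{31}{228} + \frac{5}{24}\right)}{5} = \frac{41}{5} \cdot \frac{157}{456} = \frac{6437}{2280}$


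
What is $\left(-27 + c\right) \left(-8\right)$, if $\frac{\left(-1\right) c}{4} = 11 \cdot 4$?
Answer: $1624$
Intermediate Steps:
$c = -176$ ($c = - 4 \cdot 11 \cdot 4 = \left(-4\right) 44 = -176$)
$\left(-27 + c\right) \left(-8\right) = \left(-27 - 176\right) \left(-8\right) = \left(-203\right) \left(-8\right) = 1624$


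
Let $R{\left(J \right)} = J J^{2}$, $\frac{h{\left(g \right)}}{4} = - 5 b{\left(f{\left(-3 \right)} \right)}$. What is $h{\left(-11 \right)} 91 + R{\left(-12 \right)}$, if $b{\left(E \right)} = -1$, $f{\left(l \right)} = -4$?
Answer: $92$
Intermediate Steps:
$h{\left(g \right)} = 20$ ($h{\left(g \right)} = 4 \left(\left(-5\right) \left(-1\right)\right) = 4 \cdot 5 = 20$)
$R{\left(J \right)} = J^{3}$
$h{\left(-11 \right)} 91 + R{\left(-12 \right)} = 20 \cdot 91 + \left(-12\right)^{3} = 1820 - 1728 = 92$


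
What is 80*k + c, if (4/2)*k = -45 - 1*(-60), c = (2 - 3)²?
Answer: 601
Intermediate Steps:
c = 1 (c = (-1)² = 1)
k = 15/2 (k = (-45 - 1*(-60))/2 = (-45 + 60)/2 = (½)*15 = 15/2 ≈ 7.5000)
80*k + c = 80*(15/2) + 1 = 600 + 1 = 601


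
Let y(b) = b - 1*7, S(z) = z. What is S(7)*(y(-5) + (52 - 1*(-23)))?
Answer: 441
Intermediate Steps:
y(b) = -7 + b (y(b) = b - 7 = -7 + b)
S(7)*(y(-5) + (52 - 1*(-23))) = 7*((-7 - 5) + (52 - 1*(-23))) = 7*(-12 + (52 + 23)) = 7*(-12 + 75) = 7*63 = 441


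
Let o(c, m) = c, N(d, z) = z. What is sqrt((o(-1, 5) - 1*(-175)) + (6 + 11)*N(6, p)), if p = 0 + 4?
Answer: 11*sqrt(2) ≈ 15.556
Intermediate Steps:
p = 4
sqrt((o(-1, 5) - 1*(-175)) + (6 + 11)*N(6, p)) = sqrt((-1 - 1*(-175)) + (6 + 11)*4) = sqrt((-1 + 175) + 17*4) = sqrt(174 + 68) = sqrt(242) = 11*sqrt(2)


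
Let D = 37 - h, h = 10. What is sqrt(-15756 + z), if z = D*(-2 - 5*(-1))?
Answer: 5*I*sqrt(627) ≈ 125.2*I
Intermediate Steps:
D = 27 (D = 37 - 1*10 = 37 - 10 = 27)
z = 81 (z = 27*(-2 - 5*(-1)) = 27*(-2 + 5) = 27*3 = 81)
sqrt(-15756 + z) = sqrt(-15756 + 81) = sqrt(-15675) = 5*I*sqrt(627)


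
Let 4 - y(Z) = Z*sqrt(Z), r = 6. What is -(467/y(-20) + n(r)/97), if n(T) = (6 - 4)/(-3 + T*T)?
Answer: 5*(-16*sqrt(5) + 298975*I)/(12804*(-I + 10*sqrt(5))) ≈ -0.23366 + 5.2108*I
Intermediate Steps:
y(Z) = 4 - Z**(3/2) (y(Z) = 4 - Z*sqrt(Z) = 4 - Z**(3/2))
n(T) = 2/(-3 + T**2)
-(467/y(-20) + n(r)/97) = -(467/(4 - (-20)**(3/2)) + (2/(-3 + 6**2))/97) = -(467/(4 - (-40)*I*sqrt(5)) + (2/(-3 + 36))*(1/97)) = -(467/(4 + 40*I*sqrt(5)) + (2/33)*(1/97)) = -(467/(4 + 40*I*sqrt(5)) + 2/3201) = -(2/3201 + 467/(4 + 40*I*sqrt(5))) = -2/3201 - 467/(4 + 40*I*sqrt(5))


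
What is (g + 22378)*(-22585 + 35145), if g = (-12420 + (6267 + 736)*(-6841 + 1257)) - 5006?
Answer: -491093488000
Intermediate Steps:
g = -39122178 (g = (-12420 + 7003*(-5584)) - 5006 = (-12420 - 39104752) - 5006 = -39117172 - 5006 = -39122178)
(g + 22378)*(-22585 + 35145) = (-39122178 + 22378)*(-22585 + 35145) = -39099800*12560 = -491093488000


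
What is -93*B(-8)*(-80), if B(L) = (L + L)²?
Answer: 1904640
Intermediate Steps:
B(L) = 4*L² (B(L) = (2*L)² = 4*L²)
-93*B(-8)*(-80) = -372*(-8)²*(-80) = -372*64*(-80) = -93*256*(-80) = -23808*(-80) = 1904640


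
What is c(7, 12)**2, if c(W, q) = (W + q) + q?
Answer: 961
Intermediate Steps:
c(W, q) = W + 2*q
c(7, 12)**2 = (7 + 2*12)**2 = (7 + 24)**2 = 31**2 = 961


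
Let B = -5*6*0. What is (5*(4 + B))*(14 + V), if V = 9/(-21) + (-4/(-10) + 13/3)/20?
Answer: 28997/105 ≈ 276.16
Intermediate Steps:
B = 0 (B = -30*0 = 0)
V = -403/2100 (V = 9*(-1/21) + (-4*(-⅒) + 13*(⅓))*(1/20) = -3/7 + (⅖ + 13/3)*(1/20) = -3/7 + (71/15)*(1/20) = -3/7 + 71/300 = -403/2100 ≈ -0.19190)
(5*(4 + B))*(14 + V) = (5*(4 + 0))*(14 - 403/2100) = (5*4)*(28997/2100) = 20*(28997/2100) = 28997/105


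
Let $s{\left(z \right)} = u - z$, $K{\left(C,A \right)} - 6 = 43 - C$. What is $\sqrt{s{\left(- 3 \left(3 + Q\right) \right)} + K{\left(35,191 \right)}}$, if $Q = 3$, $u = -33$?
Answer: $i \approx 1.0 i$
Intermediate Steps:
$K{\left(C,A \right)} = 49 - C$ ($K{\left(C,A \right)} = 6 - \left(-43 + C\right) = 49 - C$)
$s{\left(z \right)} = -33 - z$
$\sqrt{s{\left(- 3 \left(3 + Q\right) \right)} + K{\left(35,191 \right)}} = \sqrt{\left(-33 - - 3 \left(3 + 3\right)\right) + \left(49 - 35\right)} = \sqrt{\left(-33 - \left(-3\right) 6\right) + \left(49 - 35\right)} = \sqrt{\left(-33 - -18\right) + 14} = \sqrt{\left(-33 + 18\right) + 14} = \sqrt{-15 + 14} = \sqrt{-1} = i$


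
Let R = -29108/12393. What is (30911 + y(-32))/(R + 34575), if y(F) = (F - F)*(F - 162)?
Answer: 383080023/428458867 ≈ 0.89409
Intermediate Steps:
y(F) = 0 (y(F) = 0*(-162 + F) = 0)
R = -29108/12393 (R = -29108*1/12393 = -29108/12393 ≈ -2.3487)
(30911 + y(-32))/(R + 34575) = (30911 + 0)/(-29108/12393 + 34575) = 30911/(428458867/12393) = 30911*(12393/428458867) = 383080023/428458867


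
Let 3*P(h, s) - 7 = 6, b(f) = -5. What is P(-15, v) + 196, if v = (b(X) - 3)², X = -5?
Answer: 601/3 ≈ 200.33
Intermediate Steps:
v = 64 (v = (-5 - 3)² = (-8)² = 64)
P(h, s) = 13/3 (P(h, s) = 7/3 + (⅓)*6 = 7/3 + 2 = 13/3)
P(-15, v) + 196 = 13/3 + 196 = 601/3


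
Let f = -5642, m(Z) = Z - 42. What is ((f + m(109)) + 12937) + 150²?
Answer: 29862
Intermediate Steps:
m(Z) = -42 + Z
((f + m(109)) + 12937) + 150² = ((-5642 + (-42 + 109)) + 12937) + 150² = ((-5642 + 67) + 12937) + 22500 = (-5575 + 12937) + 22500 = 7362 + 22500 = 29862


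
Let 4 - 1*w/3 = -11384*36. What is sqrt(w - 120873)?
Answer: 3*sqrt(123179) ≈ 1052.9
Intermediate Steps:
w = 1229484 (w = 12 - (-34152)*36 = 12 - 3*(-409824) = 12 + 1229472 = 1229484)
sqrt(w - 120873) = sqrt(1229484 - 120873) = sqrt(1108611) = 3*sqrt(123179)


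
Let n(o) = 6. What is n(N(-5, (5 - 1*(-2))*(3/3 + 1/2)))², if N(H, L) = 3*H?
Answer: 36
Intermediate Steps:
n(N(-5, (5 - 1*(-2))*(3/3 + 1/2)))² = 6² = 36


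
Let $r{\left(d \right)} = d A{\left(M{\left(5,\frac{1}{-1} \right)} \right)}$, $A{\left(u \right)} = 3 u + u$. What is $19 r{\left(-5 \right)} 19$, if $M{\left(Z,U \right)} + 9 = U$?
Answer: $72200$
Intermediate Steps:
$M{\left(Z,U \right)} = -9 + U$
$A{\left(u \right)} = 4 u$
$r{\left(d \right)} = - 40 d$ ($r{\left(d \right)} = d 4 \left(-9 + \frac{1}{-1}\right) = d 4 \left(-9 - 1\right) = d 4 \left(-10\right) = d \left(-40\right) = - 40 d$)
$19 r{\left(-5 \right)} 19 = 19 \left(\left(-40\right) \left(-5\right)\right) 19 = 19 \cdot 200 \cdot 19 = 3800 \cdot 19 = 72200$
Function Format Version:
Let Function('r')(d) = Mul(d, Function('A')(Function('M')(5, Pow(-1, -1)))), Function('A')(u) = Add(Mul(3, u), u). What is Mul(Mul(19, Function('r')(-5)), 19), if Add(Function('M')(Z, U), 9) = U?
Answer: 72200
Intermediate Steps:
Function('M')(Z, U) = Add(-9, U)
Function('A')(u) = Mul(4, u)
Function('r')(d) = Mul(-40, d) (Function('r')(d) = Mul(d, Mul(4, Add(-9, Pow(-1, -1)))) = Mul(d, Mul(4, Add(-9, -1))) = Mul(d, Mul(4, -10)) = Mul(d, -40) = Mul(-40, d))
Mul(Mul(19, Function('r')(-5)), 19) = Mul(Mul(19, Mul(-40, -5)), 19) = Mul(Mul(19, 200), 19) = Mul(3800, 19) = 72200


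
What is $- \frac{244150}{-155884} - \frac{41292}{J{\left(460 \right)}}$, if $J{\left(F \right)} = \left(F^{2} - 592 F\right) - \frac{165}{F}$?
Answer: $\frac{108670592707}{48378365574} \approx 2.2463$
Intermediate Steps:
$J{\left(F \right)} = F^{2} - 592 F - \frac{165}{F}$
$- \frac{244150}{-155884} - \frac{41292}{J{\left(460 \right)}} = - \frac{244150}{-155884} - \frac{41292}{\frac{1}{460} \left(-165 + 460^{2} \left(-592 + 460\right)\right)} = \left(-244150\right) \left(- \frac{1}{155884}\right) - \frac{41292}{\frac{1}{460} \left(-165 + 211600 \left(-132\right)\right)} = \frac{122075}{77942} - \frac{41292}{\frac{1}{460} \left(-165 - 27931200\right)} = \frac{122075}{77942} - \frac{41292}{\frac{1}{460} \left(-27931365\right)} = \frac{122075}{77942} - \frac{41292}{- \frac{5586273}{92}} = \frac{122075}{77942} - - \frac{422096}{620697} = \frac{122075}{77942} + \frac{422096}{620697} = \frac{108670592707}{48378365574}$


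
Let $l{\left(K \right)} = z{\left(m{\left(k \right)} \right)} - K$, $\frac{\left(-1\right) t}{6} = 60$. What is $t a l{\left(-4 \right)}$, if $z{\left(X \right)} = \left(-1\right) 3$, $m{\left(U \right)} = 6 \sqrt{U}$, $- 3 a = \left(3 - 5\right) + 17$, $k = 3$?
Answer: $1800$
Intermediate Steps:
$t = -360$ ($t = \left(-6\right) 60 = -360$)
$a = -5$ ($a = - \frac{\left(3 - 5\right) + 17}{3} = - \frac{-2 + 17}{3} = \left(- \frac{1}{3}\right) 15 = -5$)
$z{\left(X \right)} = -3$
$l{\left(K \right)} = -3 - K$
$t a l{\left(-4 \right)} = \left(-360\right) \left(-5\right) \left(-3 - -4\right) = 1800 \left(-3 + 4\right) = 1800 \cdot 1 = 1800$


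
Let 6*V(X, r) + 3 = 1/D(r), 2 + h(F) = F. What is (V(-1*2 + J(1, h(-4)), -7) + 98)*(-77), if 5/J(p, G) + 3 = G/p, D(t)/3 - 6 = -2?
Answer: -540617/72 ≈ -7508.6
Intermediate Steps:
D(t) = 12 (D(t) = 18 + 3*(-2) = 18 - 6 = 12)
h(F) = -2 + F
J(p, G) = 5/(-3 + G/p)
V(X, r) = -35/72 (V(X, r) = -½ + (⅙)/12 = -½ + (⅙)*(1/12) = -½ + 1/72 = -35/72)
(V(-1*2 + J(1, h(-4)), -7) + 98)*(-77) = (-35/72 + 98)*(-77) = (7021/72)*(-77) = -540617/72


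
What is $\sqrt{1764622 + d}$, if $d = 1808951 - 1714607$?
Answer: $\sqrt{1858966} \approx 1363.4$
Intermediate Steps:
$d = 94344$
$\sqrt{1764622 + d} = \sqrt{1764622 + 94344} = \sqrt{1858966}$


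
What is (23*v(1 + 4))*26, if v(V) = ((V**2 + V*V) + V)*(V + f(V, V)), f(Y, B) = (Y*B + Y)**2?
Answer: 29765450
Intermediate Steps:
f(Y, B) = (Y + B*Y)**2 (f(Y, B) = (B*Y + Y)**2 = (Y + B*Y)**2)
v(V) = (V + 2*V**2)*(V + V**2*(1 + V)**2) (v(V) = ((V**2 + V*V) + V)*(V + V**2*(1 + V)**2) = ((V**2 + V**2) + V)*(V + V**2*(1 + V)**2) = (2*V**2 + V)*(V + V**2*(1 + V)**2) = (V + 2*V**2)*(V + V**2*(1 + V)**2))
(23*v(1 + 4))*26 = (23*((1 + 4)**2*(1 + 2*(1 + 4)**4 + 3*(1 + 4) + 4*(1 + 4)**2 + 5*(1 + 4)**3)))*26 = (23*(5**2*(1 + 2*5**4 + 3*5 + 4*5**2 + 5*5**3)))*26 = (23*(25*(1 + 2*625 + 15 + 4*25 + 5*125)))*26 = (23*(25*(1 + 1250 + 15 + 100 + 625)))*26 = (23*(25*1991))*26 = (23*49775)*26 = 1144825*26 = 29765450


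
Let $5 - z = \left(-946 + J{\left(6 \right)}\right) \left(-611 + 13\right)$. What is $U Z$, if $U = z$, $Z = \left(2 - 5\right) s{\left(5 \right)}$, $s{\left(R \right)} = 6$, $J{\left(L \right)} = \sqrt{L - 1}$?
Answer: $10182654 - 10764 \sqrt{5} \approx 1.0159 \cdot 10^{7}$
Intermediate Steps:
$J{\left(L \right)} = \sqrt{-1 + L}$
$Z = -18$ ($Z = \left(2 - 5\right) 6 = \left(-3\right) 6 = -18$)
$z = -565703 + 598 \sqrt{5}$ ($z = 5 - \left(-946 + \sqrt{-1 + 6}\right) \left(-611 + 13\right) = 5 - \left(-946 + \sqrt{5}\right) \left(-598\right) = 5 - \left(565708 - 598 \sqrt{5}\right) = -565703 + 598 \sqrt{5} \approx -5.6437 \cdot 10^{5}$)
$U = -565703 + 598 \sqrt{5} \approx -5.6437 \cdot 10^{5}$
$U Z = \left(-565703 + 598 \sqrt{5}\right) \left(-18\right) = 10182654 - 10764 \sqrt{5}$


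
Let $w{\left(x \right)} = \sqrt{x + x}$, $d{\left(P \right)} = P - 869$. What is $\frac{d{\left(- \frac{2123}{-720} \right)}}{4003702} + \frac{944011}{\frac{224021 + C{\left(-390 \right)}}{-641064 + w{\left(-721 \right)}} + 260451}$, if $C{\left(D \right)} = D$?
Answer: $\frac{291255143701750678731771712332593}{80361478093663979305735473908640} + \frac{211110123941 i \sqrt{1442}}{27877490387390906974531} \approx 3.6243 + 2.8757 \cdot 10^{-10} i$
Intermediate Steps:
$d{\left(P \right)} = -869 + P$ ($d{\left(P \right)} = P - 869 = -869 + P$)
$w{\left(x \right)} = \sqrt{2} \sqrt{x}$ ($w{\left(x \right)} = \sqrt{2 x} = \sqrt{2} \sqrt{x}$)
$\frac{d{\left(- \frac{2123}{-720} \right)}}{4003702} + \frac{944011}{\frac{224021 + C{\left(-390 \right)}}{-641064 + w{\left(-721 \right)}} + 260451} = \frac{-869 - \frac{2123}{-720}}{4003702} + \frac{944011}{\frac{224021 - 390}{-641064 + \sqrt{2} \sqrt{-721}} + 260451} = \left(-869 - - \frac{2123}{720}\right) \frac{1}{4003702} + \frac{944011}{\frac{223631}{-641064 + \sqrt{2} i \sqrt{721}} + 260451} = \left(-869 + \frac{2123}{720}\right) \frac{1}{4003702} + \frac{944011}{\frac{223631}{-641064 + i \sqrt{1442}} + 260451} = \left(- \frac{623557}{720}\right) \frac{1}{4003702} + \frac{944011}{260451 + \frac{223631}{-641064 + i \sqrt{1442}}} = - \frac{623557}{2882665440} + \frac{944011}{260451 + \frac{223631}{-641064 + i \sqrt{1442}}}$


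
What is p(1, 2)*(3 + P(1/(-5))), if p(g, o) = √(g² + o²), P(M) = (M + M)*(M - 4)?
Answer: 117*√5/25 ≈ 10.465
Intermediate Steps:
P(M) = 2*M*(-4 + M) (P(M) = (2*M)*(-4 + M) = 2*M*(-4 + M))
p(1, 2)*(3 + P(1/(-5))) = √(1² + 2²)*(3 + 2*(1/(-5))*(-4 + 1/(-5))) = √(1 + 4)*(3 + 2*(1*(-⅕))*(-4 + 1*(-⅕))) = √5*(3 + 2*(-⅕)*(-4 - ⅕)) = √5*(3 + 2*(-⅕)*(-21/5)) = √5*(3 + 42/25) = √5*(117/25) = 117*√5/25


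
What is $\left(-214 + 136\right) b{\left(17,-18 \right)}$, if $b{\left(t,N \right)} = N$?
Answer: $1404$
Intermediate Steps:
$\left(-214 + 136\right) b{\left(17,-18 \right)} = \left(-214 + 136\right) \left(-18\right) = \left(-78\right) \left(-18\right) = 1404$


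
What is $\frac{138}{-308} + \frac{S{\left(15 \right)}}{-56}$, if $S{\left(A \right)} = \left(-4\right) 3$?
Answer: $- \frac{18}{77} \approx -0.23377$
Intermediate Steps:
$S{\left(A \right)} = -12$
$\frac{138}{-308} + \frac{S{\left(15 \right)}}{-56} = \frac{138}{-308} - \frac{12}{-56} = 138 \left(- \frac{1}{308}\right) - - \frac{3}{14} = - \frac{69}{154} + \frac{3}{14} = - \frac{18}{77}$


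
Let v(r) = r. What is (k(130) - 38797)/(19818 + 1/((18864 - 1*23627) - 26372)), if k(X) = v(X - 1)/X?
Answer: -2415827399/1234066858 ≈ -1.9576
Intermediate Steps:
k(X) = (-1 + X)/X (k(X) = (X - 1)/X = (-1 + X)/X)
(k(130) - 38797)/(19818 + 1/((18864 - 1*23627) - 26372)) = ((-1 + 130)/130 - 38797)/(19818 + 1/((18864 - 1*23627) - 26372)) = ((1/130)*129 - 38797)/(19818 + 1/((18864 - 23627) - 26372)) = (129/130 - 38797)/(19818 + 1/(-4763 - 26372)) = -5043481/(130*(19818 + 1/(-31135))) = -5043481/(130*(19818 - 1/31135)) = -5043481/(130*617033429/31135) = -5043481/130*31135/617033429 = -2415827399/1234066858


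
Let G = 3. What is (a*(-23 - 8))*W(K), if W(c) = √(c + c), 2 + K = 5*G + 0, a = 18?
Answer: -558*√26 ≈ -2845.3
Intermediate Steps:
K = 13 (K = -2 + (5*3 + 0) = -2 + (15 + 0) = -2 + 15 = 13)
W(c) = √2*√c (W(c) = √(2*c) = √2*√c)
(a*(-23 - 8))*W(K) = (18*(-23 - 8))*(√2*√13) = (18*(-31))*√26 = -558*√26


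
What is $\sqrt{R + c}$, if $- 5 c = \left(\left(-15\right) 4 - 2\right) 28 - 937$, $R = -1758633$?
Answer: $\frac{2 i \sqrt{10988115}}{5} \approx 1325.9 i$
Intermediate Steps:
$c = \frac{2673}{5}$ ($c = - \frac{\left(\left(-15\right) 4 - 2\right) 28 - 937}{5} = - \frac{\left(-60 - 2\right) 28 - 937}{5} = - \frac{\left(-62\right) 28 - 937}{5} = - \frac{-1736 - 937}{5} = \left(- \frac{1}{5}\right) \left(-2673\right) = \frac{2673}{5} \approx 534.6$)
$\sqrt{R + c} = \sqrt{-1758633 + \frac{2673}{5}} = \sqrt{- \frac{8790492}{5}} = \frac{2 i \sqrt{10988115}}{5}$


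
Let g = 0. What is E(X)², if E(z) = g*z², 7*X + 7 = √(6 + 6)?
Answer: 0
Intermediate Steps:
X = -1 + 2*√3/7 (X = -1 + √(6 + 6)/7 = -1 + √12/7 = -1 + (2*√3)/7 = -1 + 2*√3/7 ≈ -0.50513)
E(z) = 0 (E(z) = 0*z² = 0)
E(X)² = 0² = 0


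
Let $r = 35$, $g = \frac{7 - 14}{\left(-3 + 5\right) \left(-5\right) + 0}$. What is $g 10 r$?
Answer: $245$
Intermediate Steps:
$g = \frac{7}{10}$ ($g = - \frac{7}{2 \left(-5\right) + 0} = - \frac{7}{-10 + 0} = - \frac{7}{-10} = \left(-7\right) \left(- \frac{1}{10}\right) = \frac{7}{10} \approx 0.7$)
$g 10 r = \frac{7}{10} \cdot 10 \cdot 35 = 7 \cdot 35 = 245$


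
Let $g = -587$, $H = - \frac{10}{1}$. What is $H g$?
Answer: $5870$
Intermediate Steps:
$H = -10$ ($H = \left(-10\right) 1 = -10$)
$H g = \left(-10\right) \left(-587\right) = 5870$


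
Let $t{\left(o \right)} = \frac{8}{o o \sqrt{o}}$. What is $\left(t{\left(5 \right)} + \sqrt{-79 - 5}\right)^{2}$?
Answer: $- \frac{262436}{3125} + \frac{32 i \sqrt{105}}{125} \approx -83.979 + 2.6232 i$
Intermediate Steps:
$t{\left(o \right)} = \frac{8}{o^{\frac{5}{2}}}$ ($t{\left(o \right)} = \frac{8}{o^{2} \sqrt{o}} = \frac{8}{o^{\frac{5}{2}}}$)
$\left(t{\left(5 \right)} + \sqrt{-79 - 5}\right)^{2} = \left(\frac{8}{25 \sqrt{5}} + \sqrt{-79 - 5}\right)^{2} = \left(8 \frac{\sqrt{5}}{125} + \sqrt{-84}\right)^{2} = \left(\frac{8 \sqrt{5}}{125} + 2 i \sqrt{21}\right)^{2}$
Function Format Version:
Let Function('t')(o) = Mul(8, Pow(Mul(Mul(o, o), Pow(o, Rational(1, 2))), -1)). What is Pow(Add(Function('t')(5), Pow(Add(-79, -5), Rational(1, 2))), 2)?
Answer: Add(Rational(-262436, 3125), Mul(Rational(32, 125), I, Pow(105, Rational(1, 2)))) ≈ Add(-83.979, Mul(2.6232, I))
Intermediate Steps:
Function('t')(o) = Mul(8, Pow(o, Rational(-5, 2))) (Function('t')(o) = Mul(8, Pow(Mul(Pow(o, 2), Pow(o, Rational(1, 2))), -1)) = Mul(8, Pow(Pow(o, Rational(5, 2)), -1)) = Mul(8, Pow(o, Rational(-5, 2))))
Pow(Add(Function('t')(5), Pow(Add(-79, -5), Rational(1, 2))), 2) = Pow(Add(Mul(8, Pow(5, Rational(-5, 2))), Pow(Add(-79, -5), Rational(1, 2))), 2) = Pow(Add(Mul(8, Mul(Rational(1, 125), Pow(5, Rational(1, 2)))), Pow(-84, Rational(1, 2))), 2) = Pow(Add(Mul(Rational(8, 125), Pow(5, Rational(1, 2))), Mul(2, I, Pow(21, Rational(1, 2)))), 2)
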